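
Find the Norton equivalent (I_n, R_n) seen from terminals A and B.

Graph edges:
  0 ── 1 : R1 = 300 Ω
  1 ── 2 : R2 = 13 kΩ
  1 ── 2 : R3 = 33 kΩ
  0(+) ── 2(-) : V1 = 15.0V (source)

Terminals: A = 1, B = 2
Find the Thévenin equivalent first; then I_n = V_th/R_th and R_n = R_th.
Step 1 — V_th is the open-circuit voltage V_A - V_B (nothing connected across the terminals).
Nodal analysis, taking node 2 as the 0 V reference.
Source V1 fixes V_0 = 15 V.
KCL at each unknown node (sum of currents leaving = 0; resistances in Ω):
  Node 1: (V_1 - 15)/300 + (V_1 - 0)/13000 + (V_1 - 0)/33000 = 0
Collecting terms: 0.003441 × V_1 = 0.05  =>  V_1 = 14.53 V
V_th = V_1 - V_2 = 14.53 - 0 = 14.53 V
Step 2 — R_th: zero the source — replace V1 by a short circuit (node 2 merges into node 0) — and find the resistance seen between A (node 1) and B (node 0).
Reduce the network between node 1 (A) and node 0 (B) by series/parallel combination:
  Rp1 = R1 ‖ R2 ‖ R3 (parallel, all between nodes 0 and 1) = 1/(1/300 + 1/13000 + 1/33000) = 290.7 Ω
R_th = 290.7 Ω
I_n = V_th/R_th = 14.53/290.7 = 0.05 A, and R_n = R_th = 290.7 Ω

Final answer: I_n = 0.05 A, R_n = 290.7 Ω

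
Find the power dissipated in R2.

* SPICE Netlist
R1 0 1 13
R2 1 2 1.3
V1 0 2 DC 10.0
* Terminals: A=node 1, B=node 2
Nodal analysis, taking node 2 as the 0 V reference.
Source V1 fixes V_0 = 10 V.
KCL at each unknown node (sum of currents leaving = 0; resistances in Ω):
  Node 1: (V_1 - 10)/13 + (V_1 - 0)/1.3 = 0
Collecting terms: 0.8462 × V_1 = 0.7692  =>  V_1 = 0.9091 V
I_R2 = (V_1 - V_2)/R2 = (0.9091 - 0)/1.3 = 0.6993 A
P_R2 = I_R2² × R2 = (0.6993)² × 1.3 = 0.6357 W

Final answer: 0.6357 W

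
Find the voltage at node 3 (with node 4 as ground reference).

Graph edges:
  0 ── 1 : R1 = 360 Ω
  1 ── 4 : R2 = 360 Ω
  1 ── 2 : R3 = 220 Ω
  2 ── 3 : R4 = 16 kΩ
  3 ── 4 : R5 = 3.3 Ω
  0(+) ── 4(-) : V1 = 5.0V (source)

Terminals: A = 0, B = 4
Nodal analysis, taking node 4 as the 0 V reference.
Source V1 fixes V_0 = 5 V.
KCL at each unknown node (sum of currents leaving = 0; resistances in Ω):
  Node 1: (V_1 - 5)/360 + (V_1 - 0)/360 + (V_1 - V_2)/220 = 0
  Node 2: (V_2 - V_1)/220 + (V_2 - V_3)/16000 = 0
  Node 3: (V_3 - V_2)/16000 + (V_3 - 0)/3.3 = 0
Collecting terms (coefficients in siemens):
  0.0101·V_1 - 0.004545·V_2 = 0.01389
  0.004608·V_2 - 0.004545·V_1 - 0.0000625·V_3 = 0
  0.3031·V_3 - 0.0000625·V_2 = 0
Solving these 3 simultaneous equations (Gaussian elimination) gives:
  V_1 = 2.473 V, V_2 = 2.439 V, V_3 = 0.0005029 V
The requested potential is V_3 = 0.0005029 V.

Final answer: V_3 = 0.0005029 V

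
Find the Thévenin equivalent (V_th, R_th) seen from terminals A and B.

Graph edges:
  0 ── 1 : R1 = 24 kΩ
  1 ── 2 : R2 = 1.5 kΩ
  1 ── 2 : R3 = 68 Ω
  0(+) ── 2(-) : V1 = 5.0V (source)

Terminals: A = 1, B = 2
Step 1 — V_th is the open-circuit voltage V_A - V_B (nothing connected across the terminals).
Nodal analysis, taking node 2 as the 0 V reference.
Source V1 fixes V_0 = 5 V.
KCL at each unknown node (sum of currents leaving = 0; resistances in Ω):
  Node 1: (V_1 - 5)/24000 + (V_1 - 0)/1500 + (V_1 - 0)/68 = 0
Collecting terms: 0.01541 × V_1 = 0.0002083  =>  V_1 = 0.01352 V
V_th = V_1 - V_2 = 0.01352 - 0 = 0.01352 V
Step 2 — R_th: zero the source — replace V1 by a short circuit (node 2 merges into node 0) — and find the resistance seen between A (node 1) and B (node 0).
Reduce the network between node 1 (A) and node 0 (B) by series/parallel combination:
  Rp1 = R1 ‖ R2 ‖ R3 (parallel, all between nodes 0 and 1) = 1/(1/24000 + 1/1500 + 1/68) = 64.88 Ω
R_th = 64.88 Ω

Final answer: V_th = 0.01352 V, R_th = 64.88 Ω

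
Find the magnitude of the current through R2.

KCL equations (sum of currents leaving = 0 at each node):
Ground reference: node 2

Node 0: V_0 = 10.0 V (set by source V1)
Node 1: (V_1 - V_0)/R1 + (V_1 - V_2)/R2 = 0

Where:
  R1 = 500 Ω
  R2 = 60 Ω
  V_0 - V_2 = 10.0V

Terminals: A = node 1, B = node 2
Nodal analysis, taking node 2 as the 0 V reference.
Source V1 fixes V_0 = 10 V.
KCL at each unknown node (sum of currents leaving = 0; resistances in Ω):
  Node 1: (V_1 - 10)/500 + (V_1 - 0)/60 = 0
Collecting terms: 0.01867 × V_1 = 0.02  =>  V_1 = 1.071 V
I_R2 = (V_1 - V_2)/R2 = (1.071 - 0)/60 = 0.01786 A
|I_R2| = 0.01786 A

Final answer: |I_R2| = 0.01786 A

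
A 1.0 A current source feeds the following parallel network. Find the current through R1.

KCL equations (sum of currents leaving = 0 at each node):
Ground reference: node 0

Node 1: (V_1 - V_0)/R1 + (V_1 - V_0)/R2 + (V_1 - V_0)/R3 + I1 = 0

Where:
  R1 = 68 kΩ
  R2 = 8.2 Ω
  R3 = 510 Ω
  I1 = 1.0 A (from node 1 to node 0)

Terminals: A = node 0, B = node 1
All resistors sit directly between nodes 0 and 1, so they are in parallel and share one voltage V; the full source current 1 A splits among them.
1/R_par = 1/68000 + 1/8.2 + 1/510 = 0.1239 S  =>  R_par = 8.069 Ω
V = I × R_par = 1 × 8.069 = 8.069 V
I_R1 = V/R1 = 8.069/68000 = 0.0001187 A

Final answer: 0.0001187 A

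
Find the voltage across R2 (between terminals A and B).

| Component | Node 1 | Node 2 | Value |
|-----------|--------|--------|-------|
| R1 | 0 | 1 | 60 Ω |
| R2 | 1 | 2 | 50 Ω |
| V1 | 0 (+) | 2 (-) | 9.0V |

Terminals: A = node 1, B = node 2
R1 and R2 are in series across V1 (node 0 → node 1 → node 2), and the output A–B is taken across R2, so this is a voltage divider.
Series current: I = V1/(R1 + R2) = 9/(60 + 50) = 9/110 = 0.08182 A
V_R2 = I × R2 = V1 × R2/(R1 + R2) = 9 × 50/110 = 4.091 V

Final answer: 4.091 V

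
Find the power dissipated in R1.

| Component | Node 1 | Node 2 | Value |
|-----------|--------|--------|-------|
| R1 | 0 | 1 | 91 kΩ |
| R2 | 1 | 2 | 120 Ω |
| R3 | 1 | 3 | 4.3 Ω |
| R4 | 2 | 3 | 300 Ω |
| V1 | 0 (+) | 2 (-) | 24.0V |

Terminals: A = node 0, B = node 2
Nodal analysis, taking node 2 as the 0 V reference.
Source V1 fixes V_0 = 24 V.
KCL at each unknown node (sum of currents leaving = 0; resistances in Ω):
  Node 1: (V_1 - 24)/91000 + (V_1 - 0)/120 + (V_1 - V_3)/4.3 = 0
  Node 3: (V_3 - V_1)/4.3 + (V_3 - 0)/300 = 0
Collecting terms (coefficients in siemens):
  0.2409·V_1 - 0.2326·V_3 = 0.0002637
  0.2359·V_3 - 0.2326·V_1 = 0
Determinant D = (0.2409)(0.2359) - (-0.2326)(-0.2326) = 0.002744
V_1 = [(0.0002637)(0.2359) - (-0.2326)(0)]/D = 0.02268 V
V_3 = [(0.2409)(0) - (0.0002637)(-0.2326)]/D = 0.02236 V
I_R1 = (V_0 - V_1)/R1 = (24 - 0.02268)/91000 = 0.0002635 A
P_R1 = I_R1² × R1 = (0.0002635)² × 91000 = 0.006318 W

Final answer: 0.006318 W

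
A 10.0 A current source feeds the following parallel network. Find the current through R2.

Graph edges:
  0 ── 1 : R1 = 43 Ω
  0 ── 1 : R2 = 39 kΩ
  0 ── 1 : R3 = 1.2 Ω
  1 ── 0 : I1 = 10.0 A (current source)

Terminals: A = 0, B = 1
All resistors sit directly between nodes 0 and 1, so they are in parallel and share one voltage V; the full source current 10 A splits among them.
1/R_par = 1/43 + 1/39000 + 1/1.2 = 0.8566 S  =>  R_par = 1.167 Ω
V = I × R_par = 10 × 1.167 = 11.67 V
I_R2 = V/R2 = 11.67/39000 = 0.0002993 A

Final answer: 0.0002993 A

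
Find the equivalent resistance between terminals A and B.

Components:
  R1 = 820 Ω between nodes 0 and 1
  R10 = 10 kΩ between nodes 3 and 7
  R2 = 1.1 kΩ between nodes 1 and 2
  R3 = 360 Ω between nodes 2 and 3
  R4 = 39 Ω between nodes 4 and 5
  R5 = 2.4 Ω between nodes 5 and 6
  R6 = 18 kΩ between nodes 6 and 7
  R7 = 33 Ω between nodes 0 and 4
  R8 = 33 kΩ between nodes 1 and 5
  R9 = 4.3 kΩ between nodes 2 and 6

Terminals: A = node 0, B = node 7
The network is not a plain series/parallel combination. Inject a 1 A test current into terminal A (node 0) and return it from terminal B (node 7); then R_eq = V_A / (1 A).
Nodal analysis, taking node 7 as the 0 V reference.
Current source I_test pushes 1 A into node 0 and draws it out of node 7.
KCL at each unknown node (sum of currents leaving = 0; resistances in Ω):
  Node 0: (V_0 - V_1)/820 + (V_0 - V_4)/33 - 1 = 0
  Node 1: (V_1 - V_0)/820 + (V_1 - V_2)/1100 + (V_1 - V_5)/33000 = 0
  Node 2: (V_2 - V_1)/1100 + (V_2 - V_3)/360 + (V_2 - V_6)/4300 = 0
  Node 3: (V_3 - V_2)/360 + (V_3 - 0)/10000 = 0
  Node 4: (V_4 - V_0)/33 + (V_4 - V_5)/39 = 0
  Node 5: (V_5 - V_1)/33000 + (V_5 - V_4)/39 + (V_5 - V_6)/2.4 = 0
  Node 6: (V_6 - V_2)/4300 + (V_6 - V_5)/2.4 + (V_6 - 0)/18000 = 0
Collecting terms (coefficients in siemens):
  0.03152·V_0 - 0.00122·V_1 - 0.0303·V_4 = 1
  0.002159·V_1 - 0.00122·V_0 - 0.0009091·V_2 - 0.0000303·V_5 = 0
  0.003919·V_2 - 0.0009091·V_1 - 0.002778·V_3 - 0.0002326·V_6 = 0
  0.002878·V_3 - 0.002778·V_2 = 0
  0.05594·V_4 - 0.0303·V_0 - 0.02564·V_5 = 0
  0.4423·V_5 - 0.0000303·V_1 - 0.02564·V_4 - 0.4167·V_6 = 0
  0.417·V_6 - 0.0002326·V_2 - 0.4167·V_5 = 0
Solving these 7 simultaneous equations (Gaussian elimination) gives:
  V_0 = 7108 V, V_1 = 6765 V, V_2 = 6294 V, V_3 = 6075 V
  V_4 = 7089 V, V_5 = 7066 V, V_6 = 7065 V
R_eq = V_0 / 1 A = 7108 Ω = 7.108 kΩ

Final answer: 7.108 kΩ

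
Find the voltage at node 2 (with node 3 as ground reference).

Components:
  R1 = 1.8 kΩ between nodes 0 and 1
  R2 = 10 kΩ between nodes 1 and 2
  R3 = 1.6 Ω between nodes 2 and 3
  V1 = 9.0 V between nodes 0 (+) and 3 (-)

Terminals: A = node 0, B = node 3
Nodal analysis, taking node 3 as the 0 V reference.
Source V1 fixes V_0 = 9 V.
KCL at each unknown node (sum of currents leaving = 0; resistances in Ω):
  Node 1: (V_1 - 9)/1800 + (V_1 - V_2)/10000 = 0
  Node 2: (V_2 - V_1)/10000 + (V_2 - 0)/1.6 = 0
Collecting terms (coefficients in siemens):
  0.0006556·V_1 - 0.0001·V_2 = 0.005
  0.6251·V_2 - 0.0001·V_1 = 0
Determinant D = (0.0006556)(0.6251) - (-0.0001)(-0.0001) = 0.0004098
V_1 = [(0.005)(0.6251) - (-0.0001)(0)]/D = 7.627 V
V_2 = [(0.0006556)(0) - (0.005)(-0.0001)]/D = 0.00122 V
The requested potential is V_2 = 0.00122 V.

Final answer: V_2 = 0.00122 V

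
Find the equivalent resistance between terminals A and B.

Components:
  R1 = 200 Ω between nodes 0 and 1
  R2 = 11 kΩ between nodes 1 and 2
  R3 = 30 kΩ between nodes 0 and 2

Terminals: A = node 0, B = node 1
Reduce the network between node 0 (A) and node 1 (B) by series/parallel combination:
  Rs1 = R3 + R2 (series, joined only at node 2) = 30000 + 11000 = 41000 Ω
  Rp1 = R1 ‖ Rs1 (parallel, both between nodes 0 and 1) = 1/(1/200 + 1/41000) = 199 Ω
R_eq = 199 Ω

Final answer: 199 Ω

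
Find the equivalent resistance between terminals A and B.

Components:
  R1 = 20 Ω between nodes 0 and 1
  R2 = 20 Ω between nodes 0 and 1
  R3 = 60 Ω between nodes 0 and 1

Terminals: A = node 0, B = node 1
Reduce the network between node 0 (A) and node 1 (B) by series/parallel combination:
  Rp1 = R1 ‖ R2 ‖ R3 (parallel, all between nodes 0 and 1) = 1/(1/20 + 1/20 + 1/60) = 8.571 Ω
R_eq = 8.571 Ω

Final answer: 8.571 Ω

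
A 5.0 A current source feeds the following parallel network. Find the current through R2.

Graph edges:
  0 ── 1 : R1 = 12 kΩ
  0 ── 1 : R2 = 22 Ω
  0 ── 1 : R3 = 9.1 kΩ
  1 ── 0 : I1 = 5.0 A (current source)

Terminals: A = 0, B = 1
All resistors sit directly between nodes 0 and 1, so they are in parallel and share one voltage V; the full source current 5 A splits among them.
1/R_par = 1/12000 + 1/22 + 1/9100 = 0.04565 S  =>  R_par = 21.91 Ω
V = I × R_par = 5 × 21.91 = 109.5 V
I_R2 = V/R2 = 109.5/22 = 4.979 A

Final answer: 4.979 A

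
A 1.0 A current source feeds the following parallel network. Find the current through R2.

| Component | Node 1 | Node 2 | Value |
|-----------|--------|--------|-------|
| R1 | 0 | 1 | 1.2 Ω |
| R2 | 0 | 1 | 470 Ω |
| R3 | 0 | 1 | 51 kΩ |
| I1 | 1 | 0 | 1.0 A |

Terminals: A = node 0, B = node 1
All resistors sit directly between nodes 0 and 1, so they are in parallel and share one voltage V; the full source current 1 A splits among them.
1/R_par = 1/1.2 + 1/470 + 1/51000 = 0.8355 S  =>  R_par = 1.197 Ω
V = I × R_par = 1 × 1.197 = 1.197 V
I_R2 = V/R2 = 1.197/470 = 0.002547 A

Final answer: 0.002547 A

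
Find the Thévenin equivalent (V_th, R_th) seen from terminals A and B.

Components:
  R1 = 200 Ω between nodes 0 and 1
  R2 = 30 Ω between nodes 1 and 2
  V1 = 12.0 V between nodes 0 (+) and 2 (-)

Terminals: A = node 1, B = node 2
Step 1 — V_th is the open-circuit voltage V_A - V_B (nothing connected across the terminals).
Nodal analysis, taking node 2 as the 0 V reference.
Source V1 fixes V_0 = 12 V.
KCL at each unknown node (sum of currents leaving = 0; resistances in Ω):
  Node 1: (V_1 - 12)/200 + (V_1 - 0)/30 = 0
Collecting terms: 0.03833 × V_1 = 0.06  =>  V_1 = 1.565 V
V_th = V_1 - V_2 = 1.565 - 0 = 1.565 V
Step 2 — R_th: zero the source — replace V1 by a short circuit (node 2 merges into node 0) — and find the resistance seen between A (node 1) and B (node 0).
Reduce the network between node 1 (A) and node 0 (B) by series/parallel combination:
  Rp1 = R1 ‖ R2 (parallel, both between nodes 0 and 1) = 1/(1/200 + 1/30) = 26.09 Ω
R_th = 26.09 Ω

Final answer: V_th = 1.565 V, R_th = 26.09 Ω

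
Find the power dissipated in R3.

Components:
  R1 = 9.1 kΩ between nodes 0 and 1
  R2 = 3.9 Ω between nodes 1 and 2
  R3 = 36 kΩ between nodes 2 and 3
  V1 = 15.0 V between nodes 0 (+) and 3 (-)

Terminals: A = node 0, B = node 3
Nodal analysis, taking node 3 as the 0 V reference.
Source V1 fixes V_0 = 15 V.
KCL at each unknown node (sum of currents leaving = 0; resistances in Ω):
  Node 1: (V_1 - 15)/9100 + (V_1 - V_2)/3.9 = 0
  Node 2: (V_2 - V_1)/3.9 + (V_2 - 0)/36000 = 0
Collecting terms (coefficients in siemens):
  0.2565·V_1 - 0.2564·V_2 = 0.001648
  0.2564·V_2 - 0.2564·V_1 = 0
Determinant D = (0.2565)(0.2564) - (-0.2564)(-0.2564) = 0.0000353
V_1 = [(0.001648)(0.2564) - (-0.2564)(0)]/D = 11.97 V
V_2 = [(0.2565)(0) - (0.001648)(-0.2564)]/D = 11.97 V
I_R3 = (V_2 - V_3)/R3 = (11.97 - 0)/36000 = 0.0003326 A
P_R3 = I_R3² × R3 = (0.0003326)² × 36000 = 0.003982 W

Final answer: 0.003982 W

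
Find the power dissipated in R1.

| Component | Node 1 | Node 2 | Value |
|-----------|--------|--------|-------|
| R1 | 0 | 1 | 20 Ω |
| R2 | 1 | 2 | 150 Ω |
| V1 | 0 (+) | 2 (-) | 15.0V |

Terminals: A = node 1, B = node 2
Nodal analysis, taking node 2 as the 0 V reference.
Source V1 fixes V_0 = 15 V.
KCL at each unknown node (sum of currents leaving = 0; resistances in Ω):
  Node 1: (V_1 - 15)/20 + (V_1 - 0)/150 = 0
Collecting terms: 0.05667 × V_1 = 0.75  =>  V_1 = 13.24 V
I_R1 = (V_0 - V_1)/R1 = (15 - 13.24)/20 = 0.08824 A
P_R1 = I_R1² × R1 = (0.08824)² × 20 = 0.1557 W

Final answer: 0.1557 W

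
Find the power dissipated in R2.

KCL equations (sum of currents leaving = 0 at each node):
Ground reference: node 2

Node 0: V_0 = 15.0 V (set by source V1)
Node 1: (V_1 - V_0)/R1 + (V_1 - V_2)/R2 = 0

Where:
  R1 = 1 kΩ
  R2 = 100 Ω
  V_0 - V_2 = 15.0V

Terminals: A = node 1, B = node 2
Nodal analysis, taking node 2 as the 0 V reference.
Source V1 fixes V_0 = 15 V.
KCL at each unknown node (sum of currents leaving = 0; resistances in Ω):
  Node 1: (V_1 - 15)/1000 + (V_1 - 0)/100 = 0
Collecting terms: 0.011 × V_1 = 0.015  =>  V_1 = 1.364 V
I_R2 = (V_1 - V_2)/R2 = (1.364 - 0)/100 = 0.01364 A
P_R2 = I_R2² × R2 = (0.01364)² × 100 = 0.0186 W

Final answer: 0.0186 W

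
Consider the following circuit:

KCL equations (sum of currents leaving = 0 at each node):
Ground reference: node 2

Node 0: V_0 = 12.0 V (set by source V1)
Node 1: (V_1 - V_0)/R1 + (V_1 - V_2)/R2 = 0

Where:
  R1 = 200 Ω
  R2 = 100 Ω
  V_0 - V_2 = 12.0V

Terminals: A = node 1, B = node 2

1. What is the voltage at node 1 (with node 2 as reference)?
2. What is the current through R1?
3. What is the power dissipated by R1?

Nodal analysis, taking node 2 as the 0 V reference.
Source V1 fixes V_0 = 12 V.
KCL at each unknown node (sum of currents leaving = 0; resistances in Ω):
  Node 1: (V_1 - 12)/200 + (V_1 - 0)/100 = 0
Collecting terms: 0.015 × V_1 = 0.06  =>  V_1 = 4 V
Part 1:
  Read off the nodal solution: V_1 = 4 V
Part 2:
  I_R1 = (V_0 - V_1)/R1 = (12 - 4)/200 = 0.04 A
  Magnitude: I_R1 = 0.04 A
Part 3:
  I_R1 = (V_0 - V_1)/R1 = (12 - 4)/200 = 0.04 A
  P_R1 = I_R1² × R1 = (0.04)² × 200 = 0.32 W

Final answers:
1. V_1 = 4 V
2. I_R1 = 0.04 A
3. P_R1 = 0.32 W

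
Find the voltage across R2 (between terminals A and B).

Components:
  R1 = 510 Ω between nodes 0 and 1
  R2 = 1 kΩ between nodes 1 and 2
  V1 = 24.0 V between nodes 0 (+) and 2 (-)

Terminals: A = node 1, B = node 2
R1 and R2 are in series across V1 (node 0 → node 1 → node 2), and the output A–B is taken across R2, so this is a voltage divider.
Series current: I = V1/(R1 + R2) = 24/(510 + 1000) = 24/1510 = 0.01589 A
V_R2 = I × R2 = V1 × R2/(R1 + R2) = 24 × 1000/1510 = 15.89 V

Final answer: 15.89 V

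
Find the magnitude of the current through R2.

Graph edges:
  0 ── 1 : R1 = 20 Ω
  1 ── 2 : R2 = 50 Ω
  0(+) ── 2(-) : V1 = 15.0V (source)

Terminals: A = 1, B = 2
Nodal analysis, taking node 2 as the 0 V reference.
Source V1 fixes V_0 = 15 V.
KCL at each unknown node (sum of currents leaving = 0; resistances in Ω):
  Node 1: (V_1 - 15)/20 + (V_1 - 0)/50 = 0
Collecting terms: 0.07 × V_1 = 0.75  =>  V_1 = 10.71 V
I_R2 = (V_1 - V_2)/R2 = (10.71 - 0)/50 = 0.2143 A
|I_R2| = 0.2143 A

Final answer: |I_R2| = 0.2143 A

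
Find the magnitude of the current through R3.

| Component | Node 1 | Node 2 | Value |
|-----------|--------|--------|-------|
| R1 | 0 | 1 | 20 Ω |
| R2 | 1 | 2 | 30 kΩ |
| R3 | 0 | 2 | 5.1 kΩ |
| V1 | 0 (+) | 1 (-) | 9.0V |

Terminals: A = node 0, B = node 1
Nodal analysis, taking node 1 as the 0 V reference.
Source V1 fixes V_0 = 9 V.
KCL at each unknown node (sum of currents leaving = 0; resistances in Ω):
  Node 2: (V_2 - 0)/30000 + (V_2 - 9)/5100 = 0
Collecting terms: 0.0002294 × V_2 = 0.001765  =>  V_2 = 7.692 V
I_R3 = (V_0 - V_2)/R3 = (9 - 7.692)/5100 = 0.0002564 A
|I_R3| = 0.0002564 A

Final answer: |I_R3| = 0.0002564 A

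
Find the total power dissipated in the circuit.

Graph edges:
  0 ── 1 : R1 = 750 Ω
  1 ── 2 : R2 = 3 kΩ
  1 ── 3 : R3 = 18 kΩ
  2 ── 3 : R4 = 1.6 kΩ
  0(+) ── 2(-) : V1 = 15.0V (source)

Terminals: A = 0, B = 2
Nodal analysis, taking node 2 as the 0 V reference.
Source V1 fixes V_0 = 15 V.
KCL at each unknown node (sum of currents leaving = 0; resistances in Ω):
  Node 1: (V_1 - 15)/750 + (V_1 - 0)/3000 + (V_1 - V_3)/18000 = 0
  Node 3: (V_3 - V_1)/18000 + (V_3 - 0)/1600 = 0
Collecting terms (coefficients in siemens):
  0.001722·V_1 - 0.00005556·V_3 = 0.02
  0.0006806·V_3 - 0.00005556·V_1 = 0
Determinant D = (0.001722)(0.0006806) - (-0.00005556)(-0.00005556) = 0.000001169
V_1 = [(0.02)(0.0006806) - (-0.00005556)(0)]/D = 11.64 V
V_3 = [(0.001722)(0) - (0.02)(-0.00005556)]/D = 0.9505 V
Power in each resistor, P = (ΔV)²/R:
  P_R1 = (15 - 11.64)²/750 = 0.01502 W
  P_R2 = (11.64 - 0)²/3000 = 0.04519 W
  P_R3 = (11.64 - 0.9505)²/18000 = 0.006352 W
  P_R4 = (0 - 0.9505)²/1600 = 0.0005647 W
P_total = P_R1 + P_R2 + P_R3 + P_R4 = 0.06713 W

Final answer: 0.06713 W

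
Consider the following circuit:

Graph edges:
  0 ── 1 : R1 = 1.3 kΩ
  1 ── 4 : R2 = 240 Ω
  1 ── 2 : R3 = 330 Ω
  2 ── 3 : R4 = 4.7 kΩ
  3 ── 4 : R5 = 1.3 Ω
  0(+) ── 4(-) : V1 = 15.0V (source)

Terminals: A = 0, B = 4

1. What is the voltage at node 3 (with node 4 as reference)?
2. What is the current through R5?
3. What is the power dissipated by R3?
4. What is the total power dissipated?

Nodal analysis, taking node 4 as the 0 V reference.
Source V1 fixes V_0 = 15 V.
KCL at each unknown node (sum of currents leaving = 0; resistances in Ω):
  Node 1: (V_1 - 15)/1300 + (V_1 - 0)/240 + (V_1 - V_2)/330 = 0
  Node 2: (V_2 - V_1)/330 + (V_2 - V_3)/4700 = 0
  Node 3: (V_3 - V_2)/4700 + (V_3 - 0)/1.3 = 0
Collecting terms (coefficients in siemens):
  0.007966·V_1 - 0.00303·V_2 = 0.01154
  0.003243·V_2 - 0.00303·V_1 - 0.0002128·V_3 = 0
  0.7694·V_3 - 0.0002128·V_2 = 0
Solving these 3 simultaneous equations (Gaussian elimination) gives:
  V_1 = 2.247 V, V_2 = 2.1 V, V_3 = 0.0005806 V
Part 1:
  Read off the nodal solution: V_3 = 0.0005806 V
Part 2:
  I_R5 = (V_3 - V_4)/R5 = (0.0005806 - 0)/1.3 = 0.0004466 A
  Magnitude: I_R5 = 0.0004466 A
Part 3:
  I_R3 = (V_1 - V_2)/R3 = (2.247 - 2.1)/330 = 0.0004466 A
  P_R3 = I_R3² × R3 = (0.0004466)² × 330 = 0.00006583 W
Part 4:
  Power in each resistor, P = (ΔV)²/R:
    P_R1 = (15 - 2.247)²/1300 = 0.1251 W
    P_R2 = (2.247 - 0)²/240 = 0.02104 W
    P_R3 = (2.247 - 2.1)²/330 = 0.00006583 W
    P_R4 = (2.1 - 0.0005806)²/4700 = 0.0009376 W
    P_R5 = (0.0005806 - 0)²/1.3 = 0.0000002593 W
  P_total = P_R1 + P_R2 + P_R3 + P_R4 + P_R5 = 0.1471 W

Final answers:
1. V_3 = 0.0005806 V
2. I_R5 = 0.0004466 A
3. P_R3 = 6.583e-05 W
4. P_total = 0.1471 W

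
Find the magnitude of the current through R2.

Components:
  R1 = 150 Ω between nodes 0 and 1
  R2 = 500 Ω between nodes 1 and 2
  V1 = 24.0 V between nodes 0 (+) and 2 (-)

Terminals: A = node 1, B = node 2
Nodal analysis, taking node 2 as the 0 V reference.
Source V1 fixes V_0 = 24 V.
KCL at each unknown node (sum of currents leaving = 0; resistances in Ω):
  Node 1: (V_1 - 24)/150 + (V_1 - 0)/500 = 0
Collecting terms: 0.008667 × V_1 = 0.16  =>  V_1 = 18.46 V
I_R2 = (V_1 - V_2)/R2 = (18.46 - 0)/500 = 0.03692 A
|I_R2| = 0.03692 A

Final answer: |I_R2| = 0.03692 A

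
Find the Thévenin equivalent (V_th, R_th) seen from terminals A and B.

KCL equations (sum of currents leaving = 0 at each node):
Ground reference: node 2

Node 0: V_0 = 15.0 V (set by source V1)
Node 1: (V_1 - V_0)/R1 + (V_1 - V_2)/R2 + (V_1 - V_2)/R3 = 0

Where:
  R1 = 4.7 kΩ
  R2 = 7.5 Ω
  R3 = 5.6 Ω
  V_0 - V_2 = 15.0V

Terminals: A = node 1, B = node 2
Step 1 — V_th is the open-circuit voltage V_A - V_B (nothing connected across the terminals).
Nodal analysis, taking node 2 as the 0 V reference.
Source V1 fixes V_0 = 15 V.
KCL at each unknown node (sum of currents leaving = 0; resistances in Ω):
  Node 1: (V_1 - 15)/4700 + (V_1 - 0)/7.5 + (V_1 - 0)/5.6 = 0
Collecting terms: 0.3121 × V_1 = 0.003191  =>  V_1 = 0.01023 V
V_th = V_1 - V_2 = 0.01023 - 0 = 0.01023 V
Step 2 — R_th: zero the source — replace V1 by a short circuit (node 2 merges into node 0) — and find the resistance seen between A (node 1) and B (node 0).
Reduce the network between node 1 (A) and node 0 (B) by series/parallel combination:
  Rp1 = R1 ‖ R2 ‖ R3 (parallel, all between nodes 0 and 1) = 1/(1/4700 + 1/7.5 + 1/5.6) = 3.204 Ω
R_th = 3.204 Ω

Final answer: V_th = 0.01023 V, R_th = 3.204 Ω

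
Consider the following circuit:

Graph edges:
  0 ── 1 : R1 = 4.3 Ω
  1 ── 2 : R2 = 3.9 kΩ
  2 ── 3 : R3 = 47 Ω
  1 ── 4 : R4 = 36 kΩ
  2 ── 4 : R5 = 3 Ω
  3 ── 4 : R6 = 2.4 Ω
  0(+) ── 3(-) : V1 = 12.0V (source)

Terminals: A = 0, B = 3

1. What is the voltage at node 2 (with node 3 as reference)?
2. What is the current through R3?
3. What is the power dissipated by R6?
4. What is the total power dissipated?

Nodal analysis, taking node 3 as the 0 V reference.
Source V1 fixes V_0 = 12 V.
KCL at each unknown node (sum of currents leaving = 0; resistances in Ω):
  Node 1: (V_1 - 12)/4.3 + (V_1 - V_2)/3900 + (V_1 - V_4)/36000 = 0
  Node 2: (V_2 - V_1)/3900 + (V_2 - 0)/47 + (V_2 - V_4)/3 = 0
  Node 4: (V_4 - V_1)/36000 + (V_4 - V_2)/3 + (V_4 - 0)/2.4 = 0
Collecting terms (coefficients in siemens):
  0.2328·V_1 - 0.0002564·V_2 - 0.00002778·V_4 = 2.791
  0.3549·V_2 - 0.0002564·V_1 - 0.3333·V_4 = 0
  0.75·V_4 - 0.00002778·V_1 - 0.3333·V_2 = 0
Solving these 3 simultaneous equations (Gaussian elimination) gives:
  V_1 = 11.99 V, V_2 = 0.01558 V, V_4 = 0.007369 V
Part 1:
  Read off the nodal solution: V_2 = 0.01558 V
Part 2:
  I_R3 = (V_2 - V_3)/R3 = (0.01558 - 0)/47 = 0.0003315 A
  Magnitude: I_R3 = 0.0003315 A
Part 3:
  I_R6 = (V_3 - V_4)/R6 = (0 - 0.007369)/2.4 = -0.00307 A
  P_R6 = I_R6² × R6 = (-0.00307)² × 2.4 = 0.00002263 W
Part 4:
  Power in each resistor, P = (ΔV)²/R:
    P_R1 = (12 - 11.99)²/4.3 = 0.00004976 W
    P_R2 = (11.99 - 0.01558)²/3900 = 0.03674 W
    P_R3 = (0.01558 - 0)²/47 = 0.000005166 W
    P_R4 = (11.99 - 0.007369)²/36000 = 0.003985 W
    P_R5 = (0.01558 - 0.007369)²/3 = 0.00002248 W
    P_R6 = (0 - 0.007369)²/2.4 = 0.00002263 W
  P_total = P_R1 + P_R2 + P_R3 + P_R4 + P_R5 + P_R6 = 0.04082 W

Final answers:
1. V_2 = 0.01558 V
2. I_R3 = 0.0003315 A
3. P_R6 = 2.263e-05 W
4. P_total = 0.04082 W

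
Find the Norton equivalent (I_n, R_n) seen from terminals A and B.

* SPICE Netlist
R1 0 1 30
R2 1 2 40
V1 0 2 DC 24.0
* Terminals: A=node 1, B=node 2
Find the Thévenin equivalent first; then I_n = V_th/R_th and R_n = R_th.
Step 1 — V_th is the open-circuit voltage V_A - V_B (nothing connected across the terminals).
Nodal analysis, taking node 2 as the 0 V reference.
Source V1 fixes V_0 = 24 V.
KCL at each unknown node (sum of currents leaving = 0; resistances in Ω):
  Node 1: (V_1 - 24)/30 + (V_1 - 0)/40 = 0
Collecting terms: 0.05833 × V_1 = 0.8  =>  V_1 = 13.71 V
V_th = V_1 - V_2 = 13.71 - 0 = 13.71 V
Step 2 — R_th: zero the source — replace V1 by a short circuit (node 2 merges into node 0) — and find the resistance seen between A (node 1) and B (node 0).
Reduce the network between node 1 (A) and node 0 (B) by series/parallel combination:
  Rp1 = R1 ‖ R2 (parallel, both between nodes 0 and 1) = 1/(1/30 + 1/40) = 17.14 Ω
R_th = 17.14 Ω
I_n = V_th/R_th = 13.71/17.14 = 0.8 A, and R_n = R_th = 17.14 Ω

Final answer: I_n = 0.8 A, R_n = 17.14 Ω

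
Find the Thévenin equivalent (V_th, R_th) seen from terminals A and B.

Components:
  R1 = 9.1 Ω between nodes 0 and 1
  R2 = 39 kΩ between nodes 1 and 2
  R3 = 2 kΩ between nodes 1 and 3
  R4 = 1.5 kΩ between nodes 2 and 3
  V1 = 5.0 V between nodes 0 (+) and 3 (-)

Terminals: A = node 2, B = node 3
Step 1 — V_th is the open-circuit voltage V_A - V_B (nothing connected across the terminals).
Nodal analysis, taking node 3 as the 0 V reference.
Source V1 fixes V_0 = 5 V.
KCL at each unknown node (sum of currents leaving = 0; resistances in Ω):
  Node 1: (V_1 - 5)/9.1 + (V_1 - V_2)/39000 + (V_1 - 0)/2000 = 0
  Node 2: (V_2 - V_1)/39000 + (V_2 - 0)/1500 = 0
Collecting terms (coefficients in siemens):
  0.1104·V_1 - 0.00002564·V_2 = 0.5495
  0.0006923·V_2 - 0.00002564·V_1 = 0
Determinant D = (0.1104)(0.0006923) - (-0.00002564)(-0.00002564) = 0.00007644
V_1 = [(0.5495)(0.0006923) - (-0.00002564)(0)]/D = 4.976 V
V_2 = [(0.1104)(0) - (0.5495)(-0.00002564)]/D = 0.1843 V
V_th = V_2 - V_3 = 0.1843 - 0 = 0.1843 V
Step 2 — R_th: zero the source — replace V1 by a short circuit (node 3 merges into node 0) — and find the resistance seen between A (node 2) and B (node 0).
Reduce the network between node 2 (A) and node 0 (B) by series/parallel combination:
  Rp1 = R1 ‖ R3 (parallel, both between nodes 0 and 1) = 1/(1/9.1 + 1/2000) = 9.059 Ω
  Rs1 = R2 + Rp1 (series, joined only at node 1) = 39000 + 9.059 = 39010 Ω
  Rp2 = R4 ‖ Rs1 (parallel, both between nodes 0 and 2) = 1/(1/1500 + 1/39010) = 1444 Ω
R_th = 1.444 kΩ

Final answer: V_th = 0.1843 V, R_th = 1.444 kΩ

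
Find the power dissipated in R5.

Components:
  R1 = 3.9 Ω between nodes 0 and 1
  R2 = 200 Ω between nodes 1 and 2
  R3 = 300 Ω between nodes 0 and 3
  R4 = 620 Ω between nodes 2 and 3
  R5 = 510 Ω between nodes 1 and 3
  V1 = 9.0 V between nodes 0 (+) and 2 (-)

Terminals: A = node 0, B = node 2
Nodal analysis, taking node 2 as the 0 V reference.
Source V1 fixes V_0 = 9 V.
KCL at each unknown node (sum of currents leaving = 0; resistances in Ω):
  Node 1: (V_1 - 9)/3.9 + (V_1 - 0)/200 + (V_1 - V_3)/510 = 0
  Node 3: (V_3 - 9)/300 + (V_3 - 0)/620 + (V_3 - V_1)/510 = 0
Collecting terms (coefficients in siemens):
  0.2634·V_1 - 0.001961·V_3 = 2.308
  0.006907·V_3 - 0.001961·V_1 = 0.03
Determinant D = (0.2634)(0.006907) - (-0.001961)(-0.001961) = 0.001815
V_1 = [(2.308)(0.006907) - (-0.001961)(0.03)]/D = 8.813 V
V_3 = [(0.2634)(0.03) - (2.308)(-0.001961)]/D = 6.845 V
I_R5 = (V_1 - V_3)/R5 = (8.813 - 6.845)/510 = 0.003858 A
P_R5 = I_R5² × R5 = (0.003858)² × 510 = 0.007593 W

Final answer: 0.007593 W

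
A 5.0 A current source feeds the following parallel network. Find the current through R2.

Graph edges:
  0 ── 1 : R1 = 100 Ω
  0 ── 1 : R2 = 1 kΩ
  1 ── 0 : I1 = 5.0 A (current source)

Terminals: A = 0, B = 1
All resistors sit directly between nodes 0 and 1, so they are in parallel and share one voltage V; the full source current 5 A splits among them.
1/R_par = 1/100 + 1/1000 = 0.011 S  =>  R_par = 90.91 Ω
V = I × R_par = 5 × 90.91 = 454.5 V
I_R2 = V/R2 = 454.5/1000 = 0.4545 A

Final answer: 0.4545 A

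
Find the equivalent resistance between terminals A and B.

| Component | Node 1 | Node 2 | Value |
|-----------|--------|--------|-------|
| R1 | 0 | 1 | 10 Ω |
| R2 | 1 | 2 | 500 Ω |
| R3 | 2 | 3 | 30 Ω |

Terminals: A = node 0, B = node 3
Reduce the network between node 0 (A) and node 3 (B) by series/parallel combination:
  Rs1 = R1 + R2 (series, joined only at node 1) = 10 + 500 = 510 Ω
  Rs2 = R3 + Rs1 (series, joined only at node 2) = 30 + 510 = 540 Ω
R_eq = 540 Ω

Final answer: 540 Ω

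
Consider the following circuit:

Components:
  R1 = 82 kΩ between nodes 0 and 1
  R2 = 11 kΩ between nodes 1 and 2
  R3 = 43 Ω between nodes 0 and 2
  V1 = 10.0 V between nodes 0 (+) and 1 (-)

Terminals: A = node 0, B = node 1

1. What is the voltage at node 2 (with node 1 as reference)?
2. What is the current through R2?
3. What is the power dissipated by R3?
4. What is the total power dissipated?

Nodal analysis, taking node 1 as the 0 V reference.
Source V1 fixes V_0 = 10 V.
KCL at each unknown node (sum of currents leaving = 0; resistances in Ω):
  Node 2: (V_2 - 0)/11000 + (V_2 - 10)/43 = 0
Collecting terms: 0.02335 × V_2 = 0.2326  =>  V_2 = 9.961 V
Part 1:
  Read off the nodal solution: V_2 = 9.961 V
Part 2:
  I_R2 = (V_1 - V_2)/R2 = (0 - 9.961)/11000 = -0.0009056 A
  Magnitude: I_R2 = 0.0009056 A
Part 3:
  I_R3 = (V_0 - V_2)/R3 = (10 - 9.961)/43 = 0.0009056 A
  P_R3 = I_R3² × R3 = (0.0009056)² × 43 = 0.00003526 W
Part 4:
  Power in each resistor, P = (ΔV)²/R:
    P_R1 = (10 - 0)²/82000 = 0.00122 W
    P_R2 = (0 - 9.961)²/11000 = 0.00902 W
    P_R3 = (10 - 9.961)²/43 = 0.00003526 W
  P_total = P_R1 + P_R2 + P_R3 = 0.01028 W

Final answers:
1. V_2 = 9.961 V
2. I_R2 = 0.0009056 A
3. P_R3 = 3.526e-05 W
4. P_total = 0.01028 W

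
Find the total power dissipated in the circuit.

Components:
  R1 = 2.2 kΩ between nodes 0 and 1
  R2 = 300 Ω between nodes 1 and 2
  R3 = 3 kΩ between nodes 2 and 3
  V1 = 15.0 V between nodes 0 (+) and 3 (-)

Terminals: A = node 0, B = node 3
Nodal analysis, taking node 3 as the 0 V reference.
Source V1 fixes V_0 = 15 V.
KCL at each unknown node (sum of currents leaving = 0; resistances in Ω):
  Node 1: (V_1 - 15)/2200 + (V_1 - V_2)/300 = 0
  Node 2: (V_2 - V_1)/300 + (V_2 - 0)/3000 = 0
Collecting terms (coefficients in siemens):
  0.003788·V_1 - 0.003333·V_2 = 0.006818
  0.003667·V_2 - 0.003333·V_1 = 0
Determinant D = (0.003788)(0.003667) - (-0.003333)(-0.003333) = 0.000002778
V_1 = [(0.006818)(0.003667) - (-0.003333)(0)]/D = 9 V
V_2 = [(0.003788)(0) - (0.006818)(-0.003333)]/D = 8.182 V
Power in each resistor, P = (ΔV)²/R:
  P_R1 = (15 - 9)²/2200 = 0.01636 W
  P_R2 = (9 - 8.182)²/300 = 0.002231 W
  P_R3 = (8.182 - 0)²/3000 = 0.02231 W
P_total = P_R1 + P_R2 + P_R3 = 0.04091 W

Final answer: 0.04091 W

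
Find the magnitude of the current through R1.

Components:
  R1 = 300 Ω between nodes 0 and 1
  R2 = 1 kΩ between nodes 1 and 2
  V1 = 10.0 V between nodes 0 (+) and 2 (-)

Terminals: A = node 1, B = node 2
Nodal analysis, taking node 2 as the 0 V reference.
Source V1 fixes V_0 = 10 V.
KCL at each unknown node (sum of currents leaving = 0; resistances in Ω):
  Node 1: (V_1 - 10)/300 + (V_1 - 0)/1000 = 0
Collecting terms: 0.004333 × V_1 = 0.03333  =>  V_1 = 7.692 V
I_R1 = (V_0 - V_1)/R1 = (10 - 7.692)/300 = 0.007692 A
|I_R1| = 0.007692 A

Final answer: |I_R1| = 0.007692 A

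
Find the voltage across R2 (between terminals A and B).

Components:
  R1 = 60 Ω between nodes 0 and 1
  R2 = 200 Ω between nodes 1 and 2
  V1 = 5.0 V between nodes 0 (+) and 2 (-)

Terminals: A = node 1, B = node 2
R1 and R2 are in series across V1 (node 0 → node 1 → node 2), and the output A–B is taken across R2, so this is a voltage divider.
Series current: I = V1/(R1 + R2) = 5/(60 + 200) = 5/260 = 0.01923 A
V_R2 = I × R2 = V1 × R2/(R1 + R2) = 5 × 200/260 = 3.846 V

Final answer: 3.846 V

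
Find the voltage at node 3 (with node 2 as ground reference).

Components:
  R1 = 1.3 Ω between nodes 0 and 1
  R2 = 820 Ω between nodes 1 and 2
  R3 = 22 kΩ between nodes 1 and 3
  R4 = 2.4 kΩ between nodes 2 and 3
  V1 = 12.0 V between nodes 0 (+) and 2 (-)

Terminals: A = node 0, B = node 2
Nodal analysis, taking node 2 as the 0 V reference.
Source V1 fixes V_0 = 12 V.
KCL at each unknown node (sum of currents leaving = 0; resistances in Ω):
  Node 1: (V_1 - 12)/1.3 + (V_1 - 0)/820 + (V_1 - V_3)/22000 = 0
  Node 3: (V_3 - V_1)/22000 + (V_3 - 0)/2400 = 0
Collecting terms (coefficients in siemens):
  0.7705·V_1 - 0.00004545·V_3 = 9.231
  0.0004621·V_3 - 0.00004545·V_1 = 0
Determinant D = (0.7705)(0.0004621) - (-0.00004545)(-0.00004545) = 0.0003561
V_1 = [(9.231)(0.0004621) - (-0.00004545)(0)]/D = 11.98 V
V_3 = [(0.7705)(0) - (9.231)(-0.00004545)]/D = 1.178 V
The requested potential is V_3 = 1.178 V.

Final answer: V_3 = 1.178 V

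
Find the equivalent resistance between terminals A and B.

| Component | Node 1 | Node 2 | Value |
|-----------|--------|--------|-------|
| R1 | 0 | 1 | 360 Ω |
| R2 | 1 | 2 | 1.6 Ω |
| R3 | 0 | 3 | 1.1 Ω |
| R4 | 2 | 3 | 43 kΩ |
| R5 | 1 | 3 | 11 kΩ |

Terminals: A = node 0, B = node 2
The network is not a plain series/parallel combination. Inject a 1 A test current into terminal A (node 0) and return it from terminal B (node 2); then R_eq = V_A / (1 A).
Nodal analysis, taking node 2 as the 0 V reference.
Current source I_test pushes 1 A into node 0 and draws it out of node 2.
KCL at each unknown node (sum of currents leaving = 0; resistances in Ω):
  Node 0: (V_0 - V_1)/360 + (V_0 - V_3)/1.1 - 1 = 0
  Node 1: (V_1 - V_0)/360 + (V_1 - 0)/1.6 + (V_1 - V_3)/11000 = 0
  Node 3: (V_3 - V_0)/1.1 + (V_3 - V_1)/11000 + (V_3 - 0)/43000 = 0
Collecting terms (coefficients in siemens):
  0.9119·V_0 - 0.002778·V_1 - 0.9091·V_3 = 1
  0.6279·V_1 - 0.002778·V_0 - 0.00009091·V_3 = 0
  0.9092·V_3 - 0.9091·V_0 - 0.00009091·V_1 = 0
Solving these 3 simultaneous equations (Gaussian elimination) gives:
  V_0 = 347.4 V, V_1 = 1.587 V, V_3 = 347.3 V
R_eq = V_0 / 1 A = 347.4 Ω

Final answer: 347.4 Ω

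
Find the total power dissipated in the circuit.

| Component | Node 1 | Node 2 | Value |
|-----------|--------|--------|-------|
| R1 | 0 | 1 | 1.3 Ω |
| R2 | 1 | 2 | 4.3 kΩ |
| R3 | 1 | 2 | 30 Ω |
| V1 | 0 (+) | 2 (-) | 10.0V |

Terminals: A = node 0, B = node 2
Nodal analysis, taking node 2 as the 0 V reference.
Source V1 fixes V_0 = 10 V.
KCL at each unknown node (sum of currents leaving = 0; resistances in Ω):
  Node 1: (V_1 - 10)/1.3 + (V_1 - 0)/4300 + (V_1 - 0)/30 = 0
Collecting terms: 0.8028 × V_1 = 7.692  =>  V_1 = 9.582 V
Power in each resistor, P = (ΔV)²/R:
  P_R1 = (10 - 9.582)²/1.3 = 0.1345 W
  P_R2 = (9.582 - 0)²/4300 = 0.02135 W
  P_R3 = (9.582 - 0)²/30 = 3.06 W
P_total = P_R1 + P_R2 + P_R3 = 3.216 W

Final answer: 3.216 W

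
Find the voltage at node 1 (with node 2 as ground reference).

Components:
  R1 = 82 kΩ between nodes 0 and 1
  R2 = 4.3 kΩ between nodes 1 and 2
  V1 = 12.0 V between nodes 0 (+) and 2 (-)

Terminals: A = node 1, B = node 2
Nodal analysis, taking node 2 as the 0 V reference.
Source V1 fixes V_0 = 12 V.
KCL at each unknown node (sum of currents leaving = 0; resistances in Ω):
  Node 1: (V_1 - 12)/82000 + (V_1 - 0)/4300 = 0
Collecting terms: 0.0002448 × V_1 = 0.0001463  =>  V_1 = 0.5979 V
The requested potential is V_1 = 0.5979 V.

Final answer: V_1 = 0.5979 V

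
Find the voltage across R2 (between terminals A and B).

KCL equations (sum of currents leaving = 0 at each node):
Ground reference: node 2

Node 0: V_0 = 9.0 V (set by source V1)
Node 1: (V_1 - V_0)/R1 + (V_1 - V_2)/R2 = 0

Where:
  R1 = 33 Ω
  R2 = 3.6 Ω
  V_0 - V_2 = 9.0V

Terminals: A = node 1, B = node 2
R1 and R2 are in series across V1 (node 0 → node 1 → node 2), and the output A–B is taken across R2, so this is a voltage divider.
Series current: I = V1/(R1 + R2) = 9/(33 + 3.6) = 9/36.6 = 0.2459 A
V_R2 = I × R2 = V1 × R2/(R1 + R2) = 9 × 3.6/36.6 = 0.8852 V

Final answer: 0.8852 V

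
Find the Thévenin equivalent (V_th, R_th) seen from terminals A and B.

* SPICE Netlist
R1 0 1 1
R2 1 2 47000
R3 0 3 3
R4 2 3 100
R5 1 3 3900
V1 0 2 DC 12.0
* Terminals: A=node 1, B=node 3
Step 1 — V_th is the open-circuit voltage V_A - V_B (nothing connected across the terminals).
Nodal analysis, taking node 2 as the 0 V reference.
Source V1 fixes V_0 = 12 V.
KCL at each unknown node (sum of currents leaving = 0; resistances in Ω):
  Node 1: (V_1 - 12)/1 + (V_1 - 0)/47000 + (V_1 - V_3)/3900 = 0
  Node 3: (V_3 - 12)/3 + (V_3 - 0)/100 + (V_3 - V_1)/3900 = 0
Collecting terms (coefficients in siemens):
  1·V_1 - 0.0002564·V_3 = 12
  0.3436·V_3 - 0.0002564·V_1 = 4
Determinant D = (1)(0.3436) - (-0.0002564)(-0.0002564) = 0.3437
V_1 = [(12)(0.3436) - (-0.0002564)(4)]/D = 12 V
V_3 = [(1)(4) - (12)(-0.0002564)]/D = 11.65 V
V_th = V_1 - V_3 = 12 - 11.65 = 0.3489 V
Step 2 — R_th: zero the source — replace V1 by a short circuit (node 2 merges into node 0) — and find the resistance seen between A (node 1) and B (node 3).
Reduce the network between node 1 (A) and node 3 (B) by series/parallel combination:
  Rp1 = R1 ‖ R2 (parallel, both between nodes 0 and 1) = 1/(1/1 + 1/47000) = 1 Ω
  Rp2 = R3 ‖ R4 (parallel, both between nodes 0 and 3) = 1/(1/3 + 1/100) = 2.913 Ω
  Rs1 = Rp1 + Rp2 (series, joined only at node 0) = 1 + 2.913 = 3.913 Ω
  Rp3 = R5 ‖ Rs1 (parallel, both between nodes 1 and 3) = 1/(1/3900 + 1/3.913) = 3.909 Ω
R_th = 3.909 Ω

Final answer: V_th = 0.3489 V, R_th = 3.909 Ω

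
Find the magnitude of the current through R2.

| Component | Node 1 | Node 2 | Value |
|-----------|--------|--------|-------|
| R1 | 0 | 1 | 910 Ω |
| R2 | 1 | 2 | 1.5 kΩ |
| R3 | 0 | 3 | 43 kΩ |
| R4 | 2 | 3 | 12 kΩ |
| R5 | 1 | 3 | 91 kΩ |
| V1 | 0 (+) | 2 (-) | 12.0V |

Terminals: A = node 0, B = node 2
Nodal analysis, taking node 2 as the 0 V reference.
Source V1 fixes V_0 = 12 V.
KCL at each unknown node (sum of currents leaving = 0; resistances in Ω):
  Node 1: (V_1 - 12)/910 + (V_1 - 0)/1500 + (V_1 - V_3)/91000 = 0
  Node 3: (V_3 - 12)/43000 + (V_3 - 0)/12000 + (V_3 - V_1)/91000 = 0
Collecting terms (coefficients in siemens):
  0.001777·V_1 - 0.00001099·V_3 = 0.01319
  0.0001176·V_3 - 0.00001099·V_1 = 0.0002791
Determinant D = (0.001777)(0.0001176) - (-0.00001099)(-0.00001099) = 0.0000002088
V_1 = [(0.01319)(0.0001176) - (-0.00001099)(0.0002791)]/D = 7.442 V
V_3 = [(0.001777)(0.0002791) - (0.01319)(-0.00001099)]/D = 3.069 V
I_R2 = (V_1 - V_2)/R2 = (7.442 - 0)/1500 = 0.004961 A
|I_R2| = 0.004961 A

Final answer: |I_R2| = 0.004961 A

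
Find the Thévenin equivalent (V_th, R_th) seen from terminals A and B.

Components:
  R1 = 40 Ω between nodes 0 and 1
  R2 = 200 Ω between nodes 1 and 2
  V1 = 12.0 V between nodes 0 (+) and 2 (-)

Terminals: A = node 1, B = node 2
Step 1 — V_th is the open-circuit voltage V_A - V_B (nothing connected across the terminals).
Nodal analysis, taking node 2 as the 0 V reference.
Source V1 fixes V_0 = 12 V.
KCL at each unknown node (sum of currents leaving = 0; resistances in Ω):
  Node 1: (V_1 - 12)/40 + (V_1 - 0)/200 = 0
Collecting terms: 0.03 × V_1 = 0.3  =>  V_1 = 10 V
V_th = V_1 - V_2 = 10 - 0 = 10 V
Step 2 — R_th: zero the source — replace V1 by a short circuit (node 2 merges into node 0) — and find the resistance seen between A (node 1) and B (node 0).
Reduce the network between node 1 (A) and node 0 (B) by series/parallel combination:
  Rp1 = R1 ‖ R2 (parallel, both between nodes 0 and 1) = 1/(1/40 + 1/200) = 33.33 Ω
R_th = 33.33 Ω

Final answer: V_th = 10 V, R_th = 33.33 Ω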